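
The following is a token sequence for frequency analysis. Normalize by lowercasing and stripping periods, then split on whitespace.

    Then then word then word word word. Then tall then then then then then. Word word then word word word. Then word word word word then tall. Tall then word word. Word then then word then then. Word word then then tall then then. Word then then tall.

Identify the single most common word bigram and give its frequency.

"word word", 11 times

Bigram frequencies (highest first):
  word word: 11
  then then: 10
  then word: 9
  word then: 9
  then tall: 4
  tall then: 3
  … (1 more, each ≤ 1)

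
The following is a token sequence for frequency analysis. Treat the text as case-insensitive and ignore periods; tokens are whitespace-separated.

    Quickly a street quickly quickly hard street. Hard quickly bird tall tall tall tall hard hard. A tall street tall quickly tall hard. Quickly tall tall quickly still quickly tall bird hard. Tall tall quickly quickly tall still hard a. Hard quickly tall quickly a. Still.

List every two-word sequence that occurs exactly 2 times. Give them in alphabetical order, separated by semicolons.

Bigram counts meeting the condition (exactly 2 times):
  hard a: 2
  quickly a: 2
  quickly quickly: 2
  tall hard: 2

hard a; quickly a; quickly quickly; tall hard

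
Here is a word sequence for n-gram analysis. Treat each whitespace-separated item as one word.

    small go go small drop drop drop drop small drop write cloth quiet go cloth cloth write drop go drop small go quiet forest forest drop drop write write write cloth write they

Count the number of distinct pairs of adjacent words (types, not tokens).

33 tokens → 32 bigram windows in total.
Repeated bigrams (each contributes count−1 duplicates):
  drop drop: 4
  cloth write: 2
  drop small: 2
  drop write: 2
  small drop: 2
  small go: 2
  write cloth: 2
  write write: 2
10 duplicate windows → 32 − 10 = 22 distinct.

22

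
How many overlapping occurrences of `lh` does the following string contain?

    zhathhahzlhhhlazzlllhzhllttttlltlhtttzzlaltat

Sliding a length-2 window over the 45 characters (44 positions):
  position 10–11: lh
  position 20–21: lh
  position 33–34: lh

3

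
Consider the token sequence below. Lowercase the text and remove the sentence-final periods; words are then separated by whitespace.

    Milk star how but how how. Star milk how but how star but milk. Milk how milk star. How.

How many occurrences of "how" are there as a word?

Scanning the 19 tokens for "how":
  position 3: how
  position 5: how
  position 6: how
  position 9: how
  position 11: how
  position 16: how
  position 19: how

7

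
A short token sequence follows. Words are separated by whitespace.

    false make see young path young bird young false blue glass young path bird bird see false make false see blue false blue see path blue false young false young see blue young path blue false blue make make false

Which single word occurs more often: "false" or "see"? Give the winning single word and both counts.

"false" (9 vs 5)

"false": 9 occurrences
"see": 5 occurrences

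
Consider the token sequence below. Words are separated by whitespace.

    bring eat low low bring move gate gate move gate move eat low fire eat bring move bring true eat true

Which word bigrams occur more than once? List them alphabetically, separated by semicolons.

Bigram counts meeting the condition (more than once):
  bring move: 2
  eat low: 2
  gate move: 2
  move gate: 2

bring move; eat low; gate move; move gate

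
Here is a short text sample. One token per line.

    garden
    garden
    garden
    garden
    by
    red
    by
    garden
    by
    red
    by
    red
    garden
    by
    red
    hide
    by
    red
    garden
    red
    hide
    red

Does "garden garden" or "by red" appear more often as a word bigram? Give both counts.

"garden garden": 3 occurrences
"by red": 5 occurrences

"by red" (5 vs 3)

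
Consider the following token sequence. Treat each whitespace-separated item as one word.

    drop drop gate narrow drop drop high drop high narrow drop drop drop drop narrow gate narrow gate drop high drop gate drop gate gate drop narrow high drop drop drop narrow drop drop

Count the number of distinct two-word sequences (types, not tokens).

34 tokens → 33 bigram windows in total.
Repeated bigrams (each contributes count−1 duplicates):
  drop drop: 8
  drop gate: 3
  drop high: 3
  drop narrow: 3
  gate drop: 3
  high drop: 3
  narrow drop: 3
  gate narrow: 2
  … (1 more repeated)
21 duplicate windows → 33 − 21 = 12 distinct.

12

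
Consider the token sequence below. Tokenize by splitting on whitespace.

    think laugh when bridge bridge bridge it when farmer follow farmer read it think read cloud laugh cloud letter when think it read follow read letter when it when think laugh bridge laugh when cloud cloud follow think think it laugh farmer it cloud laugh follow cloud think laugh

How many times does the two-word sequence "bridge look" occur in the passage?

Scanning the 48 overlapping bigram windows for "bridge look":
  (none found)

0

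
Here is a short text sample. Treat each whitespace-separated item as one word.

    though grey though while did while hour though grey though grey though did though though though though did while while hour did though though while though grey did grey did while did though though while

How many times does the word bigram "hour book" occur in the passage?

Scanning the 34 overlapping bigram windows for "hour book":
  (none found)

0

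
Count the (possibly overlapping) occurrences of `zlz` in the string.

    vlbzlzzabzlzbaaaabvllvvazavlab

Sliding a length-3 window over the 30 characters (28 positions):
  position 4–6: zlz
  position 10–12: zlz

2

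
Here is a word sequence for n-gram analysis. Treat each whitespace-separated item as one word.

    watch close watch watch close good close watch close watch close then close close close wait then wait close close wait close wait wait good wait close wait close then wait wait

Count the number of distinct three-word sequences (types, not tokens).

32 tokens → 30 trigram windows in total.
Repeated trigrams (each contributes count−1 duplicates):
  close close wait: 2
  close wait close: 2
  close watch close: 2
  wait close wait: 2
  watch close watch: 2
5 duplicate windows → 30 − 5 = 25 distinct.

25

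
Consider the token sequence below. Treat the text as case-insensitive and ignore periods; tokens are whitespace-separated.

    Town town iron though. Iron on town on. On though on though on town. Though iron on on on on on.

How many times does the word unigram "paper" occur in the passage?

Scanning the 21 tokens for "paper":
  (none found)

0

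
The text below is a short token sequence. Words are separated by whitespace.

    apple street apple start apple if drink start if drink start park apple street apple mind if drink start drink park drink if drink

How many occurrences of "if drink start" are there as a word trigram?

3

Scanning the 22 overlapping trigram windows for "if drink start":
  position 6–8: if drink start
  position 9–11: if drink start
  position 17–19: if drink start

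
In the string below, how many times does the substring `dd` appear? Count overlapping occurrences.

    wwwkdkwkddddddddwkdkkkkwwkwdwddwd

8

Sliding a length-2 window over the 33 characters (32 positions):
  position 9–10: dd
  position 10–11: dd
  position 11–12: dd
  position 12–13: dd
  position 13–14: dd
  position 14–15: dd
  position 15–16: dd
  position 30–31: dd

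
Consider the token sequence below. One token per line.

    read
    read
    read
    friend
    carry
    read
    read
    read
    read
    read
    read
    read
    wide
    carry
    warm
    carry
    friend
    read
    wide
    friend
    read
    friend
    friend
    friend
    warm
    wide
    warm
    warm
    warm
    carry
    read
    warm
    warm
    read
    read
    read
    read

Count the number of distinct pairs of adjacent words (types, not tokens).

37 tokens → 36 bigram windows in total.
Repeated bigrams (each contributes count−1 duplicates):
  read read: 11
  warm warm: 3
  carry read: 2
  friend friend: 2
  friend read: 2
  read friend: 2
  read wide: 2
  warm carry: 2
18 duplicate windows → 36 − 18 = 18 distinct.

18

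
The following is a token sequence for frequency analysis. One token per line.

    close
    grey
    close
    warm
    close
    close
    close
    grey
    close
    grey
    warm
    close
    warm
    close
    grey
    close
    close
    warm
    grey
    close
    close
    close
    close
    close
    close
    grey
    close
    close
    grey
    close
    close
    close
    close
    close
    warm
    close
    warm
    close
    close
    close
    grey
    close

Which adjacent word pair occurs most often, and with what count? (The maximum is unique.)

"close close", 15 times

Bigram frequencies (highest first):
  close close: 15
  close grey: 7
  grey close: 7
  close warm: 5
  warm close: 5
  grey warm: 1
  … (1 more, each ≤ 1)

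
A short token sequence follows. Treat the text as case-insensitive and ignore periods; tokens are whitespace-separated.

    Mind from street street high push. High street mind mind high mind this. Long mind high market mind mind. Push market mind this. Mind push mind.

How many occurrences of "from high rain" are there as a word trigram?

Scanning the 24 overlapping trigram windows for "from high rain":
  (none found)

0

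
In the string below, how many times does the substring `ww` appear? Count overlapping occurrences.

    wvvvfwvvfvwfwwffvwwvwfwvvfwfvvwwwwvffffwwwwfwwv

9

Sliding a length-2 window over the 47 characters (46 positions):
  position 13–14: ww
  position 18–19: ww
  position 31–32: ww
  position 32–33: ww
  position 33–34: ww
  position 40–41: ww
  position 41–42: ww
  position 42–43: ww
  position 45–46: ww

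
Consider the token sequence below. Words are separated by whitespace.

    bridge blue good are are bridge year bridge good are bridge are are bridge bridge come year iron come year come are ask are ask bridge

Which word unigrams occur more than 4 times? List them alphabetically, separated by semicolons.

Unigram counts meeting the condition (more than 4 times):
  are: 7
  bridge: 7

are; bridge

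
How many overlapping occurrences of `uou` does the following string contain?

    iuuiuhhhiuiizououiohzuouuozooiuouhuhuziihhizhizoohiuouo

Sliding a length-3 window over the 55 characters (53 positions):
  position 15–17: uou
  position 22–24: uou
  position 31–33: uou
  position 52–54: uou

4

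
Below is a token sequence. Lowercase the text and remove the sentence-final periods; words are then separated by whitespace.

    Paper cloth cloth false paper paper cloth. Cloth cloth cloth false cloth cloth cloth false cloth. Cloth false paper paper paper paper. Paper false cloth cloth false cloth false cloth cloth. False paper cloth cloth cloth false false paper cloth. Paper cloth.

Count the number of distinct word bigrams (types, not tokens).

9

42 tokens → 41 bigram windows in total.
Repeated bigrams (each contributes count−1 duplicates):
  cloth cloth: 11
  cloth false: 8
  false cloth: 5
  paper cloth: 5
  paper paper: 5
  false paper: 4
32 duplicate windows → 41 − 32 = 9 distinct.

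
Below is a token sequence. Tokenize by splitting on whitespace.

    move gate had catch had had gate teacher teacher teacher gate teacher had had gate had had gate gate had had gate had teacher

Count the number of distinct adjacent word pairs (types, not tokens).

24 tokens → 23 bigram windows in total.
Repeated bigrams (each contributes count−1 duplicates):
  gate had: 4
  had gate: 4
  had had: 4
  gate teacher: 2
  teacher teacher: 2
11 duplicate windows → 23 − 11 = 12 distinct.

12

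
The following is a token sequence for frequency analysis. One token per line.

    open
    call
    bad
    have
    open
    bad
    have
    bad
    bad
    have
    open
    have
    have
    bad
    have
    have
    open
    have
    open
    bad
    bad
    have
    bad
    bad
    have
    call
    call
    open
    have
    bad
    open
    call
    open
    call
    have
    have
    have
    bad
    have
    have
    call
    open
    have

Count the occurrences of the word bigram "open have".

Scanning the 42 overlapping bigram windows for "open have":
  position 11–12: open have
  position 17–18: open have
  position 28–29: open have
  position 42–43: open have

4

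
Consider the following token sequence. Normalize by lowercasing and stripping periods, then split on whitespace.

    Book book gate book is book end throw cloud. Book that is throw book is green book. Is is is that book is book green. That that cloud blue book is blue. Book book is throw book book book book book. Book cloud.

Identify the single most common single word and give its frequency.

"book", 18 times

Unigram frequencies (highest first):
  book: 18
  is: 9
  that: 4
  throw: 3
  cloud: 3
  green: 2
  … (3 more, each ≤ 2)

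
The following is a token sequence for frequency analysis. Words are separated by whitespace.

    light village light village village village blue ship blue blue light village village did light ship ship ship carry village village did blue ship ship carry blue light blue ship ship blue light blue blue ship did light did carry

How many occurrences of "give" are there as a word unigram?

Scanning the 40 tokens for "give":
  (none found)

0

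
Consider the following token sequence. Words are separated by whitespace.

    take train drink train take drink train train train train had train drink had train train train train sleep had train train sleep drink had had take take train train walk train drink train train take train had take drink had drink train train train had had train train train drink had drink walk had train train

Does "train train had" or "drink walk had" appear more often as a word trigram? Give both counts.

"train train had" (2 vs 1)

"train train had": 2 occurrences
"drink walk had": 1 occurrence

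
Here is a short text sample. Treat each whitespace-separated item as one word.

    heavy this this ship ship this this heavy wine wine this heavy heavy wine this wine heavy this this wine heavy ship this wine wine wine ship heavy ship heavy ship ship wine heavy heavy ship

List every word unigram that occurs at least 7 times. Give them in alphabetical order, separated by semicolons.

heavy; ship; this; wine

Unigram counts meeting the condition (at least 7 times):
  heavy: 10
  ship: 8
  this: 9
  wine: 9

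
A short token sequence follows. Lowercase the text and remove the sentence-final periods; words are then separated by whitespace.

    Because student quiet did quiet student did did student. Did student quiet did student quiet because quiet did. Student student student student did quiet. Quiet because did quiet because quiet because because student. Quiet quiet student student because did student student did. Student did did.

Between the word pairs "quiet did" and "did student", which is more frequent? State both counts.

"did student" (6 vs 3)

"quiet did": 3 occurrences
"did student": 6 occurrences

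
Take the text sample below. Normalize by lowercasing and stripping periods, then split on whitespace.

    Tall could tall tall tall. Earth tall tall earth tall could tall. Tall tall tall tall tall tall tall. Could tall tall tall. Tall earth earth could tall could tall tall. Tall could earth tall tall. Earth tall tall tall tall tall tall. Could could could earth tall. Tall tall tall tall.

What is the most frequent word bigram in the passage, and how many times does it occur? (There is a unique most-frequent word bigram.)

Bigram frequencies (highest first):
  tall tall: 25
  tall could: 6
  could tall: 5
  earth tall: 5
  tall earth: 4
  could earth: 2
  … (3 more, each ≤ 2)

"tall tall", 25 times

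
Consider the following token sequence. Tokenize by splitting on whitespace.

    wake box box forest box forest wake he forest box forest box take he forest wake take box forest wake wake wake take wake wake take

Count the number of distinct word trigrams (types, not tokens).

26 tokens → 24 trigram windows in total.
Repeated trigrams (each contributes count−1 duplicates):
  box forest box: 2
  box forest wake: 2
  forest box forest: 2
  wake wake take: 2
4 duplicate windows → 24 − 4 = 20 distinct.

20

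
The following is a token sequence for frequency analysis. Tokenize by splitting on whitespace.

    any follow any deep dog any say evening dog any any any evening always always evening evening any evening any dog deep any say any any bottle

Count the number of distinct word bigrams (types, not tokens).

20

27 tokens → 26 bigram windows in total.
Repeated bigrams (each contributes count−1 duplicates):
  any any: 3
  any evening: 2
  any say: 2
  dog any: 2
  evening any: 2
6 duplicate windows → 26 − 6 = 20 distinct.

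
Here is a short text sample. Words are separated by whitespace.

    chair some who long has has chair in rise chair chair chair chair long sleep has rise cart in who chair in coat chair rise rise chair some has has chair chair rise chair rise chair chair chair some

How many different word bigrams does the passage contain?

39 tokens → 38 bigram windows in total.
Repeated bigrams (each contributes count−1 duplicates):
  chair chair: 6
  rise chair: 4
  chair rise: 3
  chair some: 3
  chair in: 2
  has chair: 2
  has has: 2
15 duplicate windows → 38 − 15 = 23 distinct.

23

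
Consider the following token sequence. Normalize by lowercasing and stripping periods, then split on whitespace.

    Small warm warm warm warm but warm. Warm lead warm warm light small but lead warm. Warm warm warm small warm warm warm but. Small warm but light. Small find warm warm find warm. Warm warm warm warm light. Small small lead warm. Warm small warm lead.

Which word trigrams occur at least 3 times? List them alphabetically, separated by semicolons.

lead warm warm; warm warm warm

Trigram counts meeting the condition (at least 3 times):
  lead warm warm: 3
  warm warm warm: 8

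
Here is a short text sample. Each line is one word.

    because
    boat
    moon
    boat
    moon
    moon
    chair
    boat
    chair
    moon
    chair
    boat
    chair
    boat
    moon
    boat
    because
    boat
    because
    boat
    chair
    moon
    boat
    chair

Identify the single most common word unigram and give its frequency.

"boat", 9 times

Unigram frequencies (highest first):
  boat: 9
  moon: 6
  chair: 6
  because: 3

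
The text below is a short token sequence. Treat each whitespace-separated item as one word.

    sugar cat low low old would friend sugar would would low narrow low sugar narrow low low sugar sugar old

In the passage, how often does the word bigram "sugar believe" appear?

Scanning the 19 overlapping bigram windows for "sugar believe":
  (none found)

0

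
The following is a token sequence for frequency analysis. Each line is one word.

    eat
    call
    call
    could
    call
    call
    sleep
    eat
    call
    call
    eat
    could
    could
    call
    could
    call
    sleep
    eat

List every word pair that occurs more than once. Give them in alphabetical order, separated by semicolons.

Bigram counts meeting the condition (more than once):
  call call: 3
  call could: 2
  call sleep: 2
  could call: 3
  eat call: 2
  sleep eat: 2

call call; call could; call sleep; could call; eat call; sleep eat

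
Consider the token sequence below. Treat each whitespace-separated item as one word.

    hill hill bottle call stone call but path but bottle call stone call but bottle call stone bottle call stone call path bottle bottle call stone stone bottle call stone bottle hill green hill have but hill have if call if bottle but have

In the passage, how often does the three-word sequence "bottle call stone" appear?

6

Scanning the 42 overlapping trigram windows for "bottle call stone":
  position 3–5: bottle call stone
  position 10–12: bottle call stone
  position 15–17: bottle call stone
  position 18–20: bottle call stone
  position 24–26: bottle call stone
  position 28–30: bottle call stone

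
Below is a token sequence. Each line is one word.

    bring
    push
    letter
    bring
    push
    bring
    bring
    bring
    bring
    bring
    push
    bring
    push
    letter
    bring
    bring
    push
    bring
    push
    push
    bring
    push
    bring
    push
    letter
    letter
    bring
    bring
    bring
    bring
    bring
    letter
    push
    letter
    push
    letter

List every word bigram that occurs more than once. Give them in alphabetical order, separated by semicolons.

bring bring; bring push; letter bring; letter push; push bring; push letter

Bigram counts meeting the condition (more than once):
  bring bring: 9
  bring push: 8
  letter bring: 3
  letter push: 2
  push bring: 5
  push letter: 5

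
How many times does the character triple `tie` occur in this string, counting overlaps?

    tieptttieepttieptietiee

5

Sliding a length-3 window over the 23 characters (21 positions):
  position 1–3: tie
  position 7–9: tie
  position 13–15: tie
  position 17–19: tie
  position 20–22: tie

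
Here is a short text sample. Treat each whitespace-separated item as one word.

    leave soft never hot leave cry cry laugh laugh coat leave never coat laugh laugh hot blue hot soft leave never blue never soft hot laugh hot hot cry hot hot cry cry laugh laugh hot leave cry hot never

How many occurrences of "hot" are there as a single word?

Scanning the 40 tokens for "hot":
  position 4: hot
  position 16: hot
  position 18: hot
  position 25: hot
  position 27: hot
  position 28: hot
  position 30: hot
  position 31: hot
  position 36: hot
  position 39: hot

10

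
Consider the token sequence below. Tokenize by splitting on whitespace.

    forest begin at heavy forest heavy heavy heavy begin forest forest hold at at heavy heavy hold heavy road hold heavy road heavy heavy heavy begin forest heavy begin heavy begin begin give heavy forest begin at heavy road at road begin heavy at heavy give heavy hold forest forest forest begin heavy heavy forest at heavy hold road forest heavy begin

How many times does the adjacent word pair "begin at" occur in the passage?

Scanning the 61 overlapping bigram windows for "begin at":
  position 2–3: begin at
  position 36–37: begin at

2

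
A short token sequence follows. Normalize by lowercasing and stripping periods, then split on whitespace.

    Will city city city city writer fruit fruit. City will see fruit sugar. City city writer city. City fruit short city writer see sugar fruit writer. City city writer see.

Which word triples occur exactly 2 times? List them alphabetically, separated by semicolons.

city city city; city writer see; writer city city

Trigram counts meeting the condition (exactly 2 times):
  city city city: 2
  city writer see: 2
  writer city city: 2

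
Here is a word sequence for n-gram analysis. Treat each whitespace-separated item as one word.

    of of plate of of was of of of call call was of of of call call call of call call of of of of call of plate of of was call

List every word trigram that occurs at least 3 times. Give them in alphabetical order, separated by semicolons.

Trigram counts meeting the condition (at least 3 times):
  of call call: 3
  of of call: 3
  of of of: 4

of call call; of of call; of of of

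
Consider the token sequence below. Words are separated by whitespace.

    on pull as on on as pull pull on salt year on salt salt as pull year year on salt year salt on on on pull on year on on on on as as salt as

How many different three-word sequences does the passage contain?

36 tokens → 34 trigram windows in total.
Repeated trigrams (each contributes count−1 duplicates):
  on on on: 3
  on on as: 2
  on salt year: 2
  year on salt: 2
5 duplicate windows → 34 − 5 = 29 distinct.

29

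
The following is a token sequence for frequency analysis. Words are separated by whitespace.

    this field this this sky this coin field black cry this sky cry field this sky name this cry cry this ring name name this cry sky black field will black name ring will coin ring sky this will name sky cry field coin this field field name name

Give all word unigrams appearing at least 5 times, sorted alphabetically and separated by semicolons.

Unigram counts meeting the condition (at least 5 times):
  cry: 6
  field: 7
  name: 7
  sky: 6
  this: 11

cry; field; name; sky; this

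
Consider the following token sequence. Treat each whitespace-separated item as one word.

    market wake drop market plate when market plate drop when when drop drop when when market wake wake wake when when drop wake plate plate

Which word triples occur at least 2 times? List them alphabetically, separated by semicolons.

drop when when; when when drop

Trigram counts meeting the condition (at least 2 times):
  drop when when: 2
  when when drop: 2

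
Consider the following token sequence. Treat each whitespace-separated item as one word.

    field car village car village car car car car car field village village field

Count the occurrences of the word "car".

7

Scanning the 14 tokens for "car":
  position 2: car
  position 4: car
  position 6: car
  position 7: car
  position 8: car
  position 9: car
  position 10: car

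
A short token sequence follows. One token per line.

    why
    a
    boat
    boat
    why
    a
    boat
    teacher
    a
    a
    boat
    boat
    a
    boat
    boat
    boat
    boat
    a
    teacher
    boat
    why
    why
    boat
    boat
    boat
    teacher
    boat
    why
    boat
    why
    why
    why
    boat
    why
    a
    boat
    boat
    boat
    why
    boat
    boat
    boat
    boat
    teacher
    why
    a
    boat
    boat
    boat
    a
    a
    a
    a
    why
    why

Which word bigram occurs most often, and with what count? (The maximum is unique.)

"boat boat", 14 times

Bigram frequencies (highest first):
  boat boat: 14
  a boat: 6
  boat why: 6
  why a: 4
  a a: 4
  why why: 4
  … (8 more, each ≤ 4)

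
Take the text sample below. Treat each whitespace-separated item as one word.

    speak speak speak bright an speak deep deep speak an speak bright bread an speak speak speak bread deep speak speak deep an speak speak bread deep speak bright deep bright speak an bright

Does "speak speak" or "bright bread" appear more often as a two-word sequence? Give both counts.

"speak speak" (6 vs 1)

"speak speak": 6 occurrences
"bright bread": 1 occurrence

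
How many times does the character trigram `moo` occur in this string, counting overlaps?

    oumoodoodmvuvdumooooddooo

2

Sliding a length-3 window over the 25 characters (23 positions):
  position 3–5: moo
  position 16–18: moo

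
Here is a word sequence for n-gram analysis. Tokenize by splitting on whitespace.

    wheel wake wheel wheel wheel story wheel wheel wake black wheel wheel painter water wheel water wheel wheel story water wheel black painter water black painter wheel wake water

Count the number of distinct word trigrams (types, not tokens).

29 tokens → 27 trigram windows in total.
Repeated trigrams (each contributes count−1 duplicates):
  wheel wheel story: 2
1 duplicate windows → 27 − 1 = 26 distinct.

26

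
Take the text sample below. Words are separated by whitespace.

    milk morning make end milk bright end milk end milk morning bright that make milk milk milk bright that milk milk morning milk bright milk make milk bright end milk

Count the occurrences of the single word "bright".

Scanning the 30 tokens for "bright":
  position 6: bright
  position 12: bright
  position 18: bright
  position 24: bright
  position 28: bright

5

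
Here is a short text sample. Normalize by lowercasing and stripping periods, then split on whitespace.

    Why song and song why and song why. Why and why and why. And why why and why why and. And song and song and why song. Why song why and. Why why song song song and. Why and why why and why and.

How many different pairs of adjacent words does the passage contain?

9

44 tokens → 43 bigram windows in total.
Repeated bigrams (each contributes count−1 duplicates):
  why and: 10
  and why: 9
  why why: 5
  and song: 4
  song and: 4
  song why: 4
  why song: 4
  song song: 2
34 duplicate windows → 43 − 34 = 9 distinct.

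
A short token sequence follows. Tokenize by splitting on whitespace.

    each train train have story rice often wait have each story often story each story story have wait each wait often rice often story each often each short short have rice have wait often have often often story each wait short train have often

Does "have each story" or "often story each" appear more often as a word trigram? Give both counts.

"often story each" (3 vs 1)

"have each story": 1 occurrence
"often story each": 3 occurrences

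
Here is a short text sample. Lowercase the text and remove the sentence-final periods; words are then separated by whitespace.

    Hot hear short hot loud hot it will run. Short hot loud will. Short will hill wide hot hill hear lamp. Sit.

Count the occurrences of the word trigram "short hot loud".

2

Scanning the 20 overlapping trigram windows for "short hot loud":
  position 3–5: short hot loud
  position 10–12: short hot loud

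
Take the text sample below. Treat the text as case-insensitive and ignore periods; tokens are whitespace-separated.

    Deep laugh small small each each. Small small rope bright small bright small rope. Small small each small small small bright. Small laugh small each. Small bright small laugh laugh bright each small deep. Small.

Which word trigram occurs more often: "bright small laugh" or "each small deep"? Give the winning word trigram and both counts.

"bright small laugh" (2 vs 1)

"bright small laugh": 2 occurrences
"each small deep": 1 occurrence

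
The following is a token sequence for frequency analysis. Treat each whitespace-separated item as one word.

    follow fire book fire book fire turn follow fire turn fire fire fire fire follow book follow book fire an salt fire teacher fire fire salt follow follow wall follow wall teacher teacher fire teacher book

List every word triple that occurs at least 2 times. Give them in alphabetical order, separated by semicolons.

fire book fire; fire fire fire

Trigram counts meeting the condition (at least 2 times):
  fire book fire: 2
  fire fire fire: 2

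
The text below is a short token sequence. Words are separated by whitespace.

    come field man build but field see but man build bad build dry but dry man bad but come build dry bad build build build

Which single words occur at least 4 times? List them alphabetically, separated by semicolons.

Unigram counts meeting the condition (at least 4 times):
  build: 7
  but: 4

build; but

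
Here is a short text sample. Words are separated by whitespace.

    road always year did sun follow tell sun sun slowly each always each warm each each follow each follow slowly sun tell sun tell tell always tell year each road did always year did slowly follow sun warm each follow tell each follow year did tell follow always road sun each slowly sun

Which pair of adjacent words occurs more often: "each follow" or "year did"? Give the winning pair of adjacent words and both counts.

"each follow": 4 occurrences
"year did": 3 occurrences

"each follow" (4 vs 3)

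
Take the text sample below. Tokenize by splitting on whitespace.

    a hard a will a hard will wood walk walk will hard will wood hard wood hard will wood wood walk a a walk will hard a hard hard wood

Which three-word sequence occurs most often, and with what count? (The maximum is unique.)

"hard will wood", 3 times

Trigram frequencies (highest first):
  hard will wood: 3
  walk will hard: 2
  a hard a: 1
  hard a will: 1
  a will a: 1
  will a hard: 1
  … (19 more, each ≤ 1)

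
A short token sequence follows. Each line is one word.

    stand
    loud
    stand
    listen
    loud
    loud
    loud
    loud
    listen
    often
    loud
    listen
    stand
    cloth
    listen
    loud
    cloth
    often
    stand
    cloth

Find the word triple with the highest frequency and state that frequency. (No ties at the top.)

"loud loud loud", 2 times

Trigram frequencies (highest first):
  loud loud loud: 2
  stand loud stand: 1
  loud stand listen: 1
  stand listen loud: 1
  listen loud loud: 1
  loud loud listen: 1
  … (11 more, each ≤ 1)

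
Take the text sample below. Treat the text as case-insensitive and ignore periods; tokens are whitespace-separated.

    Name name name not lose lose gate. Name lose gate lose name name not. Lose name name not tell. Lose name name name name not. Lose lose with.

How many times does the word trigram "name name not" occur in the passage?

Scanning the 26 overlapping trigram windows for "name name not":
  position 2–4: name name not
  position 12–14: name name not
  position 16–18: name name not
  position 23–25: name name not

4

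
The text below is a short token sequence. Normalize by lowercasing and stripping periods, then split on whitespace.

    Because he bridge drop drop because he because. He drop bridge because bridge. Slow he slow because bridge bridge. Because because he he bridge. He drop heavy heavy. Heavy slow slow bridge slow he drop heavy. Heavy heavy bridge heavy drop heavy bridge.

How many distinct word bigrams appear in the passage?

26

43 tokens → 42 bigram windows in total.
Repeated bigrams (each contributes count−1 duplicates):
  because he: 4
  heavy heavy: 4
  drop heavy: 3
  he drop: 3
  because bridge: 2
  bridge because: 2
  bridge slow: 2
  he bridge: 2
  … (2 more repeated)
16 duplicate windows → 42 − 16 = 26 distinct.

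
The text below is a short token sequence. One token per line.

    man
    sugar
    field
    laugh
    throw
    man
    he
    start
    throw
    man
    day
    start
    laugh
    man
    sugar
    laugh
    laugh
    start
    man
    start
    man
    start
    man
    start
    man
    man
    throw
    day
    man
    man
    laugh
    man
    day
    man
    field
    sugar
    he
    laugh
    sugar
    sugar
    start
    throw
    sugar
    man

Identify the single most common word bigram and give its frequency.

"start man", 4 times

Bigram frequencies (highest first):
  start man: 4
  man start: 3
  man sugar: 2
  throw man: 2
  start throw: 2
  man day: 2
  … (25 more, each ≤ 2)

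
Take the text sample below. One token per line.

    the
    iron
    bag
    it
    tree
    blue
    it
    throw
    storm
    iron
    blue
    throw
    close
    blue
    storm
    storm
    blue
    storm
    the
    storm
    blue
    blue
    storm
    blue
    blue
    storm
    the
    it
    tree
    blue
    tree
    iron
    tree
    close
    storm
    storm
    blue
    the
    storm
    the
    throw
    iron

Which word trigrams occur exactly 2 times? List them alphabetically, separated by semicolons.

blue blue storm; blue storm the; it tree blue; storm blue blue; storm storm blue

Trigram counts meeting the condition (exactly 2 times):
  blue blue storm: 2
  blue storm the: 2
  it tree blue: 2
  storm blue blue: 2
  storm storm blue: 2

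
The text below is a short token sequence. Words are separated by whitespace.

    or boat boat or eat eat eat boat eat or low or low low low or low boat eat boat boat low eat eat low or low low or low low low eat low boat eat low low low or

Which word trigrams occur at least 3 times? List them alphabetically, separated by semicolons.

low low low; low low or; low or low; or low low

Trigram counts meeting the condition (at least 3 times):
  low low low: 3
  low low or: 3
  low or low: 4
  or low low: 3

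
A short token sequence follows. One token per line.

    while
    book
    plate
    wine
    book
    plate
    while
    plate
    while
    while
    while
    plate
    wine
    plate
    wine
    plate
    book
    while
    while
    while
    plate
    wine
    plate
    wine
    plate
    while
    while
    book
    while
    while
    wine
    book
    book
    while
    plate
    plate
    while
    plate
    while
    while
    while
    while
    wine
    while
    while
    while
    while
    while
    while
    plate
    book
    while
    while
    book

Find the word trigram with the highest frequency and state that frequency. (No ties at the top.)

"while while while", 8 times

Trigram frequencies (highest first):
  while while while: 8
  plate wine plate: 4
  plate while while: 3
  while while plate: 3
  book while while: 3
  plate while plate: 2
  … (23 more, each ≤ 2)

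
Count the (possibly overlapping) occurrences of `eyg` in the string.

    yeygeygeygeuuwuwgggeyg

4

Sliding a length-3 window over the 22 characters (20 positions):
  position 2–4: eyg
  position 5–7: eyg
  position 8–10: eyg
  position 20–22: eyg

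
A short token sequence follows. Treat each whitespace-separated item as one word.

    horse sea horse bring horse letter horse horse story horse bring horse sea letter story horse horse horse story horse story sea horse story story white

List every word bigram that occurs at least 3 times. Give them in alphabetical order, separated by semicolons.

horse horse; horse story; story horse

Bigram counts meeting the condition (at least 3 times):
  horse horse: 3
  horse story: 4
  story horse: 3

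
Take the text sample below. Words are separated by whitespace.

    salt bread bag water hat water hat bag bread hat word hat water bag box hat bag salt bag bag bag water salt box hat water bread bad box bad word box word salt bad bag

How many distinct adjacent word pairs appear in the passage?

36 tokens → 35 bigram windows in total.
Repeated bigrams (each contributes count−1 duplicates):
  hat water: 3
  bag bag: 2
  bag water: 2
  box hat: 2
  hat bag: 2
  water hat: 2
7 duplicate windows → 35 − 7 = 28 distinct.

28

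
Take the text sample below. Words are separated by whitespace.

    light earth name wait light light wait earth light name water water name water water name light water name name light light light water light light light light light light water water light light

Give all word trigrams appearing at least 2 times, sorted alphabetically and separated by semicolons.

light light light; light light water; name water water; water light light; water water name

Trigram counts meeting the condition (at least 2 times):
  light light light: 5
  light light water: 2
  name water water: 2
  water light light: 2
  water water name: 2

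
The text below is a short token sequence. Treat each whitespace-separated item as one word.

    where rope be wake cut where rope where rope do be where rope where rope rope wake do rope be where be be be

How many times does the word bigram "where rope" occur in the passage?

5

Scanning the 23 overlapping bigram windows for "where rope":
  position 1–2: where rope
  position 6–7: where rope
  position 8–9: where rope
  position 12–13: where rope
  position 14–15: where rope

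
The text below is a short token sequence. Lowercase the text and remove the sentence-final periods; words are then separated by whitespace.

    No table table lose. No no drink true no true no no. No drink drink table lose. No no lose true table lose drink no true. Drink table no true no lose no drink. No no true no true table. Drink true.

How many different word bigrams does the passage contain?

19

42 tokens → 41 bigram windows in total.
Repeated bigrams (each contributes count−1 duplicates):
  no no: 5
  no true: 5
  true no: 4
  lose no: 3
  no drink: 3
  table lose: 3
  drink no: 2
  drink table: 2
  … (3 more repeated)
22 duplicate windows → 41 − 22 = 19 distinct.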